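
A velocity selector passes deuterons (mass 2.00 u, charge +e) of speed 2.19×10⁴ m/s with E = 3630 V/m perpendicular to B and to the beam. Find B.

B = 0.166 T

Balance of forces in the selector: qE = qvB ⇒ B = E/v.
B = 3630/2.19×10⁴ = 0.166 T.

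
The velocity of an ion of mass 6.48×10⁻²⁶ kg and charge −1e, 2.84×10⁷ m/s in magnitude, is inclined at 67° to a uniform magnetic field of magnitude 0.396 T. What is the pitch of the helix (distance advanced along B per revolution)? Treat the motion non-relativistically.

v∥ = v cosθ = 2.84×10⁷·cos67° ≈ 1.110×10⁷ m/s.
T = 2πm/(|q|B) = 2π(6.48×10⁻²⁶)/((1.602×10⁻¹⁹)(0.396)) ≈ 6.418×10⁻⁶ s.
pitch = v∥ T = (1.110×10⁷)(6.418×10⁻⁶) ≈ 71.2 m.

p ≈ 71.2 m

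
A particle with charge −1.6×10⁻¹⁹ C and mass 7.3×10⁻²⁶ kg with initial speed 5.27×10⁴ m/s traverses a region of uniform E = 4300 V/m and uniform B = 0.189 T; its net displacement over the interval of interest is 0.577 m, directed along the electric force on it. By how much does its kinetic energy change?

The magnetic force is always ⟂ v and does no work; only the electric force changes KE.
ΔKE = F_E · d = |q|E d = (1.6×10⁻¹⁹)(4300)(0.577) ≈ 3.97×10⁻¹⁶ J.

ΔKE ≈ 3.97×10⁻¹⁶ J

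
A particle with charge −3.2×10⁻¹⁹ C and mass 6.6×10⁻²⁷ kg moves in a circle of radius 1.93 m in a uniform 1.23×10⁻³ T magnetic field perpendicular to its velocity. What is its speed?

From |q|vB = mv²/r, v = |q|Br/m.
v = (3.2×10⁻¹⁹)(1.23×10⁻³)(1.93)/6.6×10⁻²⁷ ≈ 1.15×10⁵ m/s.

v ≈ 1.15×10⁵ m/s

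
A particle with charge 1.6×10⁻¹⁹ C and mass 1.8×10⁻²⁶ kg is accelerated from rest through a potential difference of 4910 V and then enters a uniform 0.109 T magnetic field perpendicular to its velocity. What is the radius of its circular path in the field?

Acceleration: |q|V = ½mv² ⇒ v = √(2|q|V/m) = √(2·1.6×10⁻¹⁹·4910/1.8×10⁻²⁶) ≈ 2.954×10⁵ m/s.
In the field: r = mv/(|q|B) = (1.8×10⁻²⁶)(2.954×10⁵)/((1.6×10⁻¹⁹)(0.109)) ≈ 0.305 m.

r ≈ 0.305 m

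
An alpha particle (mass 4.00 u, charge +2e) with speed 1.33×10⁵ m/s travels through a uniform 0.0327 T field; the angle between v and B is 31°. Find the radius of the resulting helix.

r ≈ 0.0434 m

v⊥ = v sinθ = 1.33×10⁵·sin31° ≈ 6.850×10⁴ m/s.
r = m v⊥/(|q|B) = (6.644×10⁻²⁷)(6.850×10⁴)/((3.204×10⁻¹⁹)(0.0327)) ≈ 0.0434 m.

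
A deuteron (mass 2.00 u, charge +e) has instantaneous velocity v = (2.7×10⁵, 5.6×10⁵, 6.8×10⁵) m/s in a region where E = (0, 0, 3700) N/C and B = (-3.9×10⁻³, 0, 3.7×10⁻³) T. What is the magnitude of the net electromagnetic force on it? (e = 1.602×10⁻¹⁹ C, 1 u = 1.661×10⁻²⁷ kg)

v×B = (2070, -3650, 2180) N/C.
E + v×B = (2070, -3650, 5880) N/C.
F = q(E + v×B) = (1.602×10⁻¹⁹ C)·(2070, -3650, 5880) = (3.32×10⁻¹⁶, -5.85×10⁻¹⁶, 9.43×10⁻¹⁶) N.
|F| = 1.16×10⁻¹⁵ N.

|F| ≈ 1.16×10⁻¹⁵ N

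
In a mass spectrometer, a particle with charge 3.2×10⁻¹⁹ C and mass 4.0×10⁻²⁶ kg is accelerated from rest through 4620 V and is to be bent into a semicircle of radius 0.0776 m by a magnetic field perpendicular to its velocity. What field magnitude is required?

B ≈ 0.438 T

v = √(2|q|V/m) = √(2·3.2×10⁻¹⁹·4620/4.0×10⁻²⁶) ≈ 2.719×10⁵ m/s.
B = mv/(|q|r) = (4.0×10⁻²⁶)(2.719×10⁵)/((3.2×10⁻¹⁹)(0.0776)) ≈ 0.438 T.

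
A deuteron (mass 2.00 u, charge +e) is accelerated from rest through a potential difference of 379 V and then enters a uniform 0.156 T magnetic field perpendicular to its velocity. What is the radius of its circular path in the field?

r ≈ 0.0254 m

Acceleration: |q|V = ½mv² ⇒ v = √(2|q|V/m) = √(2·1.602×10⁻¹⁹·379/3.322×10⁻²⁷) ≈ 1.912×10⁵ m/s.
In the field: r = mv/(|q|B) = (3.322×10⁻²⁷)(1.912×10⁵)/((1.602×10⁻¹⁹)(0.156)) ≈ 0.0254 m.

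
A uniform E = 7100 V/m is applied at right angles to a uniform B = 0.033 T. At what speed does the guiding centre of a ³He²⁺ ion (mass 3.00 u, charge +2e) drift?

The E×B drift speed is v_d = E/B.
v_d = 7100/0.033 = 2.2×10⁵ m/s.

v_d ≈ 2.2×10⁵ m/s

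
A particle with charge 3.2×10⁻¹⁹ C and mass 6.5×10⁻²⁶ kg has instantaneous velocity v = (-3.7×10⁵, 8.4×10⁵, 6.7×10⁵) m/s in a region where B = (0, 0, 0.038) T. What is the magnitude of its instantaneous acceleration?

|a| ≈ 1.72×10¹¹ m/s²

v×B = (3.19×10⁴, 1.41×10⁴, 0) N/C.
F = q v×B = (3.2×10⁻¹⁹ C)·(3.19×10⁴, 1.41×10⁴, 0) = (1.02×10⁻¹⁴, 4.50×10⁻¹⁵, 0) N.
|a| = |F|/m = 1.116×10⁻¹⁴/6.5×10⁻²⁶ ≈ 1.72×10¹¹ m/s².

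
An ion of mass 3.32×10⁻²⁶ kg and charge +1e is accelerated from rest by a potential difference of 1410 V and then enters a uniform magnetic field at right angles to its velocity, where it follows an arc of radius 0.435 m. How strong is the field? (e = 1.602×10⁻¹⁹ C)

B ≈ 0.0556 T

v = √(2|q|V/m) = √(2·1.602×10⁻¹⁹·1410/3.32×10⁻²⁶) ≈ 1.167×10⁵ m/s.
B = mv/(|q|r) = (3.32×10⁻²⁶)(1.167×10⁵)/((1.602×10⁻¹⁹)(0.435)) ≈ 0.0556 T.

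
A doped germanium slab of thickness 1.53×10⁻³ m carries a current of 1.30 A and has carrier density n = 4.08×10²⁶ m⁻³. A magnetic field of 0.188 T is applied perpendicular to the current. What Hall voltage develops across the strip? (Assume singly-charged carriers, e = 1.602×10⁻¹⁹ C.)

V_H ≈ 2.44×10⁻⁶ V

V_H = IB/(n e t).
V_H = (1.30)(0.188)/((4.08×10²⁶)(1.602×10⁻¹⁹)(1.53×10⁻³)) ≈ 2.44×10⁻⁶ V.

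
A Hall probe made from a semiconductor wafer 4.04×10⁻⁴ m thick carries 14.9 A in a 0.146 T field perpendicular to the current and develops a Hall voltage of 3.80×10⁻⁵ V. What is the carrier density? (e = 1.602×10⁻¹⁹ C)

From V_H = IB/(n e t), n = IB/(V_H e t).
n = (14.9)(0.146)/((3.80×10⁻⁵)(1.602×10⁻¹⁹)(4.04×10⁻⁴)) ≈ 8.85×10²⁶ m⁻³.

n ≈ 8.85×10²⁶ m⁻³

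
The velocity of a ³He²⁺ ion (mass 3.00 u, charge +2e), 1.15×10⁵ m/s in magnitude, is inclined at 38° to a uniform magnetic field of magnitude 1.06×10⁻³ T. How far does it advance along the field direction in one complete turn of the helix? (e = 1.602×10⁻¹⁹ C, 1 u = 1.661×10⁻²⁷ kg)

p ≈ 8.35 m

v∥ = v cosθ = 1.15×10⁵·cos38° ≈ 9.062×10⁴ m/s.
T = 2πm/(|q|B) = 2π(4.983×10⁻²⁷)/((3.204×10⁻¹⁹)(1.06×10⁻³)) ≈ 9.219×10⁻⁵ s.
pitch = v∥ T = (9.062×10⁴)(9.219×10⁻⁵) ≈ 8.35 m.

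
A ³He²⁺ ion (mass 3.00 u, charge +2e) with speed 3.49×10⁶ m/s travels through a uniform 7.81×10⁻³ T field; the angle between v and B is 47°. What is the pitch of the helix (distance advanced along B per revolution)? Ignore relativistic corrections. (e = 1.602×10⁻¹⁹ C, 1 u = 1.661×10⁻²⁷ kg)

p ≈ 29.8 m

v∥ = v cosθ = 3.49×10⁶·cos47° ≈ 2.380×10⁶ m/s.
T = 2πm/(|q|B) = 2π(4.983×10⁻²⁷)/((3.204×10⁻¹⁹)(7.81×10⁻³)) ≈ 1.251×10⁻⁵ s.
pitch = v∥ T = (2.380×10⁶)(1.251×10⁻⁵) ≈ 29.8 m.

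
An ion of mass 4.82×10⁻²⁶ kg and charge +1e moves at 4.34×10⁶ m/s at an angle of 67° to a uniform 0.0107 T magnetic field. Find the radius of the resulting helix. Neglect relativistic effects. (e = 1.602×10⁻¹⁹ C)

r ≈ 112 m

v⊥ = v sinθ = 4.34×10⁶·sin67° ≈ 3.995×10⁶ m/s.
r = m v⊥/(|q|B) = (4.82×10⁻²⁶)(3.995×10⁶)/((1.602×10⁻¹⁹)(0.0107)) ≈ 112 m.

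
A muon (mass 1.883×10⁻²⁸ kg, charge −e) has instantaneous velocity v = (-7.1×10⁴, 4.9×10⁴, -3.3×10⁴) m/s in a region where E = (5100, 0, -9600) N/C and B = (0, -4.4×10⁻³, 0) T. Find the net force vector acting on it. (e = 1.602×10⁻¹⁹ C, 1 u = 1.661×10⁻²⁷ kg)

F ≈ (-7.94×10⁻¹⁶, 0, 1.49×10⁻¹⁵) N

v×B = (-145, 0, 312) N/C.
E + v×B = (4950, 0, -9290) N/C.
F = q(E + v×B) = (−1.602×10⁻¹⁹ C)·(4950, 0, -9290) = (-7.94×10⁻¹⁶, 0, 1.49×10⁻¹⁵) N.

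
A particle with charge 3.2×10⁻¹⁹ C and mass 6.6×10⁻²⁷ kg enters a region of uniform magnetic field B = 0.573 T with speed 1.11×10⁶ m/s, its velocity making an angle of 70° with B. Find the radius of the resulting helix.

r ≈ 0.0375 m

v⊥ = v sinθ = 1.11×10⁶·sin70° ≈ 1.043×10⁶ m/s.
r = m v⊥/(|q|B) = (6.6×10⁻²⁷)(1.043×10⁶)/((3.2×10⁻¹⁹)(0.573)) ≈ 0.0375 m.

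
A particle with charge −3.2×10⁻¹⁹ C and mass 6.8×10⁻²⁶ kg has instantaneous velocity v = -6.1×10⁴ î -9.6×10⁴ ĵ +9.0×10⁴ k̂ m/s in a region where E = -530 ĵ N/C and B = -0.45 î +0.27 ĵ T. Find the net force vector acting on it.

F ≈ (7.78×10⁻¹⁵, 1.31×10⁻¹⁴, 1.91×10⁻¹⁴) N

v×B = (-2.43×10⁴, -4.05×10⁴, -5.97×10⁴) N/C.
E + v×B = (-2.43×10⁴, -4.10×10⁴, -5.97×10⁴) N/C.
F = q(E + v×B) = (−3.2×10⁻¹⁹ C)·(-2.43×10⁴, -4.10×10⁴, -5.97×10⁴) = (7.78×10⁻¹⁵, 1.31×10⁻¹⁴, 1.91×10⁻¹⁴) N.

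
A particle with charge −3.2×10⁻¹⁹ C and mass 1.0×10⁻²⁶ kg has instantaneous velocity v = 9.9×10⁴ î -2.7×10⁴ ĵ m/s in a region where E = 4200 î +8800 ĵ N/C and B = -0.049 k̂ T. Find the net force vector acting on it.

F ≈ (-1.77×10⁻¹⁵, -4.37×10⁻¹⁵, 0) N

v×B = (1320, 4850, 0) N/C.
E + v×B = (5520, 1.37×10⁴, 0) N/C.
F = q(E + v×B) = (−3.2×10⁻¹⁹ C)·(5520, 1.37×10⁴, 0) = (-1.77×10⁻¹⁵, -4.37×10⁻¹⁵, 0) N.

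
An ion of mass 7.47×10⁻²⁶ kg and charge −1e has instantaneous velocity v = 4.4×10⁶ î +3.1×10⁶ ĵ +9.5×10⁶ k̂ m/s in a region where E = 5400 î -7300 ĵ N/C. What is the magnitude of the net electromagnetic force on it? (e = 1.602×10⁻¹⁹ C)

|F| ≈ 1.45×10⁻¹⁵ N

Only an electric field acts, so F = qE = (−1.602×10⁻¹⁹ C)·(5400, -7300, 0) = (-8.65×10⁻¹⁶, 1.17×10⁻¹⁵, 0) N.
|F| = 1.45×10⁻¹⁵ N.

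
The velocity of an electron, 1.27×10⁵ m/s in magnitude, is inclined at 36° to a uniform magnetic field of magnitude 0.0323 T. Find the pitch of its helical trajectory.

v∥ = v cosθ = 1.27×10⁵·cos36° ≈ 1.027×10⁵ m/s.
T = 2πm/(|q|B) = 2π(9.109×10⁻³¹)/((1.602×10⁻¹⁹)(0.0323)) ≈ 1.106×10⁻⁹ s.
pitch = v∥ T = (1.027×10⁵)(1.106×10⁻⁹) ≈ 1.14×10⁻⁴ m.

p ≈ 1.14×10⁻⁴ m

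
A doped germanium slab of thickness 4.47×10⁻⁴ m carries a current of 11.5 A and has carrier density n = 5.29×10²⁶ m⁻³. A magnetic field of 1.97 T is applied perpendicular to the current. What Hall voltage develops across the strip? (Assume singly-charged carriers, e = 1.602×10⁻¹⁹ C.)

V_H = IB/(n e t).
V_H = (11.5)(1.97)/((5.29×10²⁶)(1.602×10⁻¹⁹)(4.47×10⁻⁴)) ≈ 5.98×10⁻⁴ V.

V_H ≈ 5.98×10⁻⁴ V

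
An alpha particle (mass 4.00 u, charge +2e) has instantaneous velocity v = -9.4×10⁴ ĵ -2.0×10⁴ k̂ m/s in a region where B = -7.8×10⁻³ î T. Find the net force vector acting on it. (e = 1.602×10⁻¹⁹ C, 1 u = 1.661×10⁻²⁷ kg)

F ≈ (0, 5.00×10⁻¹⁷, -2.35×10⁻¹⁶) N

v×B = (0, 156, -733) N/C.
F = q v×B = (3.204×10⁻¹⁹ C)·(0, 156, -733) = (0, 5.00×10⁻¹⁷, -2.35×10⁻¹⁶) N.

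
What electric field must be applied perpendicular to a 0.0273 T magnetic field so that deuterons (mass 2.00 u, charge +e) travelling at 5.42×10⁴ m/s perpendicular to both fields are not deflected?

E = 1480 V/m

For straight-line motion qE = qvB, so E = vB.
E = 5.42×10⁴ × 0.0273 = 1480 V/m.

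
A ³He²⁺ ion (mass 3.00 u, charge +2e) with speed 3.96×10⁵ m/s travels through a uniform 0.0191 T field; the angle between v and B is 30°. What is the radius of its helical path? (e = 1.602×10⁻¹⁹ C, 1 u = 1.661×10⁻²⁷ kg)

r ≈ 0.161 m

v⊥ = v sinθ = 3.96×10⁵·sin30° ≈ 1.980×10⁵ m/s.
r = m v⊥/(|q|B) = (4.983×10⁻²⁷)(1.980×10⁵)/((3.204×10⁻¹⁹)(0.0191)) ≈ 0.161 m.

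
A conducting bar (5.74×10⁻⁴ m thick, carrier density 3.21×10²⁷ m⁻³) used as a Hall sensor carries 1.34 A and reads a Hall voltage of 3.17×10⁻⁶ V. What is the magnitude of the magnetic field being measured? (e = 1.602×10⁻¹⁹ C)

B ≈ 0.698 T

From V_H = IB/(n e t), B = V_H n e t / I.
B = (3.17×10⁻⁶)(3.21×10²⁷)(1.602×10⁻¹⁹)(5.74×10⁻⁴)/1.34 ≈ 0.698 T.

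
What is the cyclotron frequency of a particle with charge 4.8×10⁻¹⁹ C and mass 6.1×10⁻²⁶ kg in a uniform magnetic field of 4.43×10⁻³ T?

f = |q|B/(2πm).
f = (4.8×10⁻¹⁹)(4.43×10⁻³)/(2π·6.1×10⁻²⁶) ≈ 5550 Hz.

f ≈ 5550 Hz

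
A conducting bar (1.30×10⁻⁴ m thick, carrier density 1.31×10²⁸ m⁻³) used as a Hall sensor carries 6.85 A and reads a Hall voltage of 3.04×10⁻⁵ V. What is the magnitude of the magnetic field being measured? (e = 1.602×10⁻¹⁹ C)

From V_H = IB/(n e t), B = V_H n e t / I.
B = (3.04×10⁻⁵)(1.31×10²⁸)(1.602×10⁻¹⁹)(1.30×10⁻⁴)/6.85 ≈ 1.21 T.

B ≈ 1.21 T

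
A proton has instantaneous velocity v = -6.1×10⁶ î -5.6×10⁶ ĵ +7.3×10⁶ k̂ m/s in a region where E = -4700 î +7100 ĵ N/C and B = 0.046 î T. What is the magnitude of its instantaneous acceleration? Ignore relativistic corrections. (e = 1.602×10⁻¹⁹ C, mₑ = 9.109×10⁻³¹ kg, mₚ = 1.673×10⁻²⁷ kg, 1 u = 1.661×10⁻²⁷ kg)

v×B = (0, 3.36×10⁵, 2.58×10⁵) N/C.
E + v×B = (-4700, 3.43×10⁵, 2.58×10⁵) N/C.
F = q(E + v×B) = (1.602×10⁻¹⁹ C)·(-4700, 3.43×10⁵, 2.58×10⁵) = (-7.53×10⁻¹⁶, 5.49×10⁻¹⁴, 4.13×10⁻¹⁴) N.
|a| = |F|/m = 6.871×10⁻¹⁴/1.673×10⁻²⁷ ≈ 4.11×10¹³ m/s².

|a| ≈ 4.11×10¹³ m/s²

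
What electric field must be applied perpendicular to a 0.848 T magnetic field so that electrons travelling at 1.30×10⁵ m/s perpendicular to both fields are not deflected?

E = 1.10×10⁵ V/m

For straight-line motion qE = qvB, so E = vB.
E = 1.30×10⁵ × 0.848 = 1.10×10⁵ V/m.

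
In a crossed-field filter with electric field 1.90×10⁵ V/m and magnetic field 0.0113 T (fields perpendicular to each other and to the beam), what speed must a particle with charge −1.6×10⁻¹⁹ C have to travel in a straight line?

v = 1.68×10⁷ m/s

Zero net Lorentz force requires |qE| = |q v×B|, i.e. E = vB.
v = E/B = 1.90×10⁵/0.0113 = 1.68×10⁷ m/s.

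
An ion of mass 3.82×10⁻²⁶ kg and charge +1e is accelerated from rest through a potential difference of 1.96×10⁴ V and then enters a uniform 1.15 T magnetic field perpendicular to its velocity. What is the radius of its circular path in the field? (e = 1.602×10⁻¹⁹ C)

r ≈ 0.0841 m

Acceleration: |q|V = ½mv² ⇒ v = √(2|q|V/m) = √(2·1.602×10⁻¹⁹·1.96×10⁴/3.82×10⁻²⁶) ≈ 4.055×10⁵ m/s.
In the field: r = mv/(|q|B) = (3.82×10⁻²⁶)(4.055×10⁵)/((1.602×10⁻¹⁹)(1.15)) ≈ 0.0841 m.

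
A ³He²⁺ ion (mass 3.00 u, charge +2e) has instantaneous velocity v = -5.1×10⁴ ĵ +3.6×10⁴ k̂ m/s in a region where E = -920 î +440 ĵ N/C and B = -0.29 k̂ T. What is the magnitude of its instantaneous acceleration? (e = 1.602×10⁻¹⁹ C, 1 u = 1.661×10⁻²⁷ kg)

v×B = (1.48×10⁴, 0, 0) N/C.
E + v×B = (1.39×10⁴, 440, 0) N/C.
F = q(E + v×B) = (3.204×10⁻¹⁹ C)·(1.39×10⁴, 440, 0) = (4.44×10⁻¹⁵, 1.41×10⁻¹⁶, 0) N.
|a| = |F|/m = 4.446×10⁻¹⁵/4.983×10⁻²⁷ ≈ 8.92×10¹¹ m/s².

|a| ≈ 8.92×10¹¹ m/s²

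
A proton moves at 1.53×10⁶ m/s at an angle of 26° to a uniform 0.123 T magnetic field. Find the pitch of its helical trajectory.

v∥ = v cosθ = 1.53×10⁶·cos26° ≈ 1.375×10⁶ m/s.
T = 2πm/(|q|B) = 2π(1.673×10⁻²⁷)/((1.602×10⁻¹⁹)(0.123)) ≈ 5.335×10⁻⁷ s.
pitch = v∥ T = (1.375×10⁶)(5.335×10⁻⁷) ≈ 0.734 m.

p ≈ 0.734 m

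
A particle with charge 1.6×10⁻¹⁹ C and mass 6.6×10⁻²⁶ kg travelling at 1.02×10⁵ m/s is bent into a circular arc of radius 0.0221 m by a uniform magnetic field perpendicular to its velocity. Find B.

From |q|vB = mv²/r, B = mv/(|q|r).
B = (6.6×10⁻²⁶)(1.02×10⁵)/((1.6×10⁻¹⁹)(0.0221)) ≈ 1.90 T.

B ≈ 1.90 T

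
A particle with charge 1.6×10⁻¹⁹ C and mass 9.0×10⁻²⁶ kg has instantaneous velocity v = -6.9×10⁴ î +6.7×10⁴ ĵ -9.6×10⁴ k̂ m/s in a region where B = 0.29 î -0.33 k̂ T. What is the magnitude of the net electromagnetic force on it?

|F| ≈ 9.37×10⁻¹⁵ N

v×B = (-2.21×10⁴, -5.06×10⁴, -1.94×10⁴) N/C.
F = q v×B = (1.6×10⁻¹⁹ C)·(-2.21×10⁴, -5.06×10⁴, -1.94×10⁴) = (-3.54×10⁻¹⁵, -8.10×10⁻¹⁵, -3.11×10⁻¹⁵) N.
|F| = 9.37×10⁻¹⁵ N.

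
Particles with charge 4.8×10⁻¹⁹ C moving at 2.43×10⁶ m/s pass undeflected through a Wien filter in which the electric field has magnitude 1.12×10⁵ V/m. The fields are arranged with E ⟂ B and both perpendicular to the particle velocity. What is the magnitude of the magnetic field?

B = 0.0461 T

Balance of forces in the selector: qE = qvB ⇒ B = E/v.
B = 1.12×10⁵/2.43×10⁶ = 0.0461 T.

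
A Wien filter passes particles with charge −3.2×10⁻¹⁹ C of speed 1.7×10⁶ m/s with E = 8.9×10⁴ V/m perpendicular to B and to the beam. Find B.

Balance of forces in the selector: qE = qvB ⇒ B = E/v.
B = 8.9×10⁴/1.7×10⁶ = 0.052 T.

B = 0.052 T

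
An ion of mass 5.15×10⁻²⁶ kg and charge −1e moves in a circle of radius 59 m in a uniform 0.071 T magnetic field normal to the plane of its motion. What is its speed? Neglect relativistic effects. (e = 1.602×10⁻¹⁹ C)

v ≈ 1.3×10⁷ m/s

From |q|vB = mv²/r, v = |q|Br/m.
v = (1.602×10⁻¹⁹)(0.071)(59)/5.15×10⁻²⁶ ≈ 1.3×10⁷ m/s.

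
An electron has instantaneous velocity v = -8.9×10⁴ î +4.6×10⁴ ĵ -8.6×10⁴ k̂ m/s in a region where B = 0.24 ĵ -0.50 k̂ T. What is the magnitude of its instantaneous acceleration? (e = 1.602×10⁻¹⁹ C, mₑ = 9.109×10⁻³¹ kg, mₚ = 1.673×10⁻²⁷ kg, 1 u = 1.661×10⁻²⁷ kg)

|a| ≈ 8.69×10¹⁵ m/s²

v×B = (-2360, -4.45×10⁴, -2.14×10⁴) N/C.
F = q v×B = (−1.602×10⁻¹⁹ C)·(-2360, -4.45×10⁴, -2.14×10⁴) = (3.78×10⁻¹⁶, 7.13×10⁻¹⁵, 3.42×10⁻¹⁵) N.
|a| = |F|/m = 7.917×10⁻¹⁵/9.109×10⁻³¹ ≈ 8.69×10¹⁵ m/s².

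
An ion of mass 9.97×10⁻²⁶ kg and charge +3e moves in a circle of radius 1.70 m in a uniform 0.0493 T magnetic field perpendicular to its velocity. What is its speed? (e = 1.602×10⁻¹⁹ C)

From |q|vB = mv²/r, v = |q|Br/m.
v = (4.806×10⁻¹⁹)(0.0493)(1.70)/9.97×10⁻²⁶ ≈ 4.04×10⁵ m/s.

v ≈ 4.04×10⁵ m/s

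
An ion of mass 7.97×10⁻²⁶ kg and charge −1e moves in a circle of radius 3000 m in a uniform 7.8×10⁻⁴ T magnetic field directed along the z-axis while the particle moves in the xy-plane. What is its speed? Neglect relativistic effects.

v ≈ 4.7×10⁶ m/s

From |q|vB = mv²/r, v = |q|Br/m.
v = (1.602×10⁻¹⁹)(7.8×10⁻⁴)(3000)/7.97×10⁻²⁶ ≈ 4.7×10⁶ m/s.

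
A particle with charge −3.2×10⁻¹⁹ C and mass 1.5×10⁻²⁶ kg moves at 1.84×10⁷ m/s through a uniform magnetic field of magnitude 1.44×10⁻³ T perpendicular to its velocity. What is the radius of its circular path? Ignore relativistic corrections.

The magnetic force provides the centripetal force: |q|vB = mv²/r.
r = mv/(|q|B) = (1.5×10⁻²⁶)(1.84×10⁷)/((3.2×10⁻¹⁹)(1.44×10⁻³)) ≈ 599 m.

r ≈ 599 m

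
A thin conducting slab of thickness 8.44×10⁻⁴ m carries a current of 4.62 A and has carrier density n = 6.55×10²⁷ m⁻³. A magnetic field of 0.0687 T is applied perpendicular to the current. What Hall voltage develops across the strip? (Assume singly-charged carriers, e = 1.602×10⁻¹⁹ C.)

V_H = IB/(n e t).
V_H = (4.62)(0.0687)/((6.55×10²⁷)(1.602×10⁻¹⁹)(8.44×10⁻⁴)) ≈ 3.58×10⁻⁷ V.

V_H ≈ 3.58×10⁻⁷ V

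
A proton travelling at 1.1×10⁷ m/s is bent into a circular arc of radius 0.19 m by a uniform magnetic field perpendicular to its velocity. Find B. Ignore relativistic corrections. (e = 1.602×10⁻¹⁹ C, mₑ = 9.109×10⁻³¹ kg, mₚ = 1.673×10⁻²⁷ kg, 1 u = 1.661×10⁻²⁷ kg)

From |q|vB = mv²/r, B = mv/(|q|r).
B = (1.673×10⁻²⁷)(1.1×10⁷)/((1.602×10⁻¹⁹)(0.19)) ≈ 0.60 T.

B ≈ 0.60 T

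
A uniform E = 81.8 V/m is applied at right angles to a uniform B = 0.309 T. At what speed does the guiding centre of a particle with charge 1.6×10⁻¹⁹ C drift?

The steady drift has the magnetic force balancing the electric force, so v_d = E/B.
v_d = 81.8/0.309 = 265 m/s.

v_d ≈ 265 m/s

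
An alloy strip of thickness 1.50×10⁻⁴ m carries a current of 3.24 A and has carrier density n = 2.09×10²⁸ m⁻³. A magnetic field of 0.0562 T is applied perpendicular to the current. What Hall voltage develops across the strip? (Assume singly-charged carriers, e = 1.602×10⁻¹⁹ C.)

V_H ≈ 3.63×10⁻⁷ V

V_H = IB/(n e t).
V_H = (3.24)(0.0562)/((2.09×10²⁸)(1.602×10⁻¹⁹)(1.50×10⁻⁴)) ≈ 3.63×10⁻⁷ V.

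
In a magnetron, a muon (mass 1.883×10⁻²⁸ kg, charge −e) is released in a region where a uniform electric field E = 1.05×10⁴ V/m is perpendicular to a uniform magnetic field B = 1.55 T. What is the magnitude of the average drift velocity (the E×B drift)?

v_d ≈ 6770 m/s

The E×B drift speed is v_d = E/B.
v_d = 1.05×10⁴/1.55 = 6770 m/s.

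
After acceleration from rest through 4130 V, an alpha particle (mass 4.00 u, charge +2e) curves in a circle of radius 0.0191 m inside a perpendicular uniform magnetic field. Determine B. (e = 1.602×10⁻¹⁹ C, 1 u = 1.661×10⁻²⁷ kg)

v = √(2|q|V/m) = √(2·3.204×10⁻¹⁹·4130/6.644×10⁻²⁷) ≈ 6.311×10⁵ m/s.
B = mv/(|q|r) = (6.644×10⁻²⁷)(6.311×10⁵)/((3.204×10⁻¹⁹)(0.0191)) ≈ 0.685 T.

B ≈ 0.685 T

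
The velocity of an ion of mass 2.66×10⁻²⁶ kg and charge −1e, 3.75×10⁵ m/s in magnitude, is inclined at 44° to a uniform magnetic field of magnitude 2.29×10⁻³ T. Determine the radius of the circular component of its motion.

r ≈ 18.9 m

v⊥ = v sinθ = 3.75×10⁵·sin44° ≈ 2.605×10⁵ m/s.
r = m v⊥/(|q|B) = (2.66×10⁻²⁶)(2.605×10⁵)/((1.602×10⁻¹⁹)(2.29×10⁻³)) ≈ 18.9 m.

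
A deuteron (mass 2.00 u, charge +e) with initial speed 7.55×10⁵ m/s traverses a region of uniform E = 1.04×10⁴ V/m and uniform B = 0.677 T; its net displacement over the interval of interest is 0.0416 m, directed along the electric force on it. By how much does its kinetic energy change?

ΔKE ≈ 6.93×10⁻¹⁷ J

The magnetic force is always ⟂ v and does no work; only the electric force changes KE.
ΔKE = F_E · d = |q|E d = (1.602×10⁻¹⁹)(1.04×10⁴)(0.0416) ≈ 6.93×10⁻¹⁷ J.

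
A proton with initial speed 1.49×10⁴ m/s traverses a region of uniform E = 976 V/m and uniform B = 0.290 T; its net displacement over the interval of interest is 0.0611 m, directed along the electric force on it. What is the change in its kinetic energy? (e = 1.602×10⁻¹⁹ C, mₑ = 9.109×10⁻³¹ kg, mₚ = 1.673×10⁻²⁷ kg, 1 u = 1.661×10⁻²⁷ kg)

ΔKE ≈ 9.55×10⁻¹⁸ J

The magnetic force is always ⟂ v and does no work; only the electric force changes KE.
ΔKE = F_E · d = |q|E d = (1.602×10⁻¹⁹)(976)(0.0611) ≈ 9.55×10⁻¹⁸ J.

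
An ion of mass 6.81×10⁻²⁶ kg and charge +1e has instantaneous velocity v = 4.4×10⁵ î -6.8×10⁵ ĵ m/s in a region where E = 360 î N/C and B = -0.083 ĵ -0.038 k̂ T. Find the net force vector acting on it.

F ≈ (4.20×10⁻¹⁵, 2.68×10⁻¹⁵, -5.85×10⁻¹⁵) N

v×B = (2.58×10⁴, 1.67×10⁴, -3.65×10⁴) N/C.
E + v×B = (2.62×10⁴, 1.67×10⁴, -3.65×10⁴) N/C.
F = q(E + v×B) = (1.602×10⁻¹⁹ C)·(2.62×10⁴, 1.67×10⁴, -3.65×10⁴) = (4.20×10⁻¹⁵, 2.68×10⁻¹⁵, -5.85×10⁻¹⁵) N.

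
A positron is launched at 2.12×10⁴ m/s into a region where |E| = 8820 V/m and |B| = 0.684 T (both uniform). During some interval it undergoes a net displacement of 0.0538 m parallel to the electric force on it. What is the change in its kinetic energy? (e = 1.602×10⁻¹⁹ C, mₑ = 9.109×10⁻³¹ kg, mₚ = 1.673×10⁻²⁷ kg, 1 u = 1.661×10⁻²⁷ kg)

The magnetic force is always ⟂ v and does no work; only the electric force changes KE.
ΔKE = F_E · d = |q|E d = (1.602×10⁻¹⁹)(8820)(0.0538) ≈ 7.60×10⁻¹⁷ J.

ΔKE ≈ 7.60×10⁻¹⁷ J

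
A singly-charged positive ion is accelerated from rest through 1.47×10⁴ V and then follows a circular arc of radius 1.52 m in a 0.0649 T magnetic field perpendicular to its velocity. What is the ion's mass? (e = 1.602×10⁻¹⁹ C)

m ≈ 5.30×10⁻²⁶ kg

Combine |q|V = ½mv² and r = mv/(|q|B): eliminate v to get m = qB²r²/(2V).
m = (1.602×10⁻¹⁹)(0.0649)²(1.52)²/(2·1.47×10⁴) ≈ 5.30×10⁻²⁶ kg.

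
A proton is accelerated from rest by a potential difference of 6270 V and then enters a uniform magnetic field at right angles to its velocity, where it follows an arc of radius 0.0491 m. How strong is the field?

v = √(2|q|V/m) = √(2·1.602×10⁻¹⁹·6270/1.673×10⁻²⁷) ≈ 1.096×10⁶ m/s.
B = mv/(|q|r) = (1.673×10⁻²⁷)(1.096×10⁶)/((1.602×10⁻¹⁹)(0.0491)) ≈ 0.233 T.

B ≈ 0.233 T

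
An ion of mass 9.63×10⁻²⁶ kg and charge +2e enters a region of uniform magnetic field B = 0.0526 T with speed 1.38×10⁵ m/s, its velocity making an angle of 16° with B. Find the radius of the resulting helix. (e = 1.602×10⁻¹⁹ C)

v⊥ = v sinθ = 1.38×10⁵·sin16° ≈ 3.804×10⁴ m/s.
r = m v⊥/(|q|B) = (9.63×10⁻²⁶)(3.804×10⁴)/((3.204×10⁻¹⁹)(0.0526)) ≈ 0.217 m.

r ≈ 0.217 m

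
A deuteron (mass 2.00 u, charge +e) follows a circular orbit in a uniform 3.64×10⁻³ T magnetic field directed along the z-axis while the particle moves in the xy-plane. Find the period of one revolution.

T ≈ 3.58×10⁻⁵ s

The cyclotron period depends only on m, q, B: T = 2πm/(|q|B).
T = 2π(3.322×10⁻²⁷)/((1.602×10⁻¹⁹)(3.64×10⁻³)) ≈ 3.58×10⁻⁵ s.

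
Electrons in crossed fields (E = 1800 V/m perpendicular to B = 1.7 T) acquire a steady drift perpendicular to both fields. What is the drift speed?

The E×B drift speed is v_d = E/B.
v_d = 1800/1.7 = 1100 m/s.

v_d ≈ 1100 m/s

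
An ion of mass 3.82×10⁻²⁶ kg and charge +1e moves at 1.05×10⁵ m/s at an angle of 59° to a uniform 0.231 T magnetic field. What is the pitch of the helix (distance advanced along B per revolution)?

p ≈ 0.351 m

v∥ = v cosθ = 1.05×10⁵·cos59° ≈ 5.408×10⁴ m/s.
T = 2πm/(|q|B) = 2π(3.82×10⁻²⁶)/((1.602×10⁻¹⁹)(0.231)) ≈ 6.486×10⁻⁶ s.
pitch = v∥ T = (5.408×10⁴)(6.486×10⁻⁶) ≈ 0.351 m.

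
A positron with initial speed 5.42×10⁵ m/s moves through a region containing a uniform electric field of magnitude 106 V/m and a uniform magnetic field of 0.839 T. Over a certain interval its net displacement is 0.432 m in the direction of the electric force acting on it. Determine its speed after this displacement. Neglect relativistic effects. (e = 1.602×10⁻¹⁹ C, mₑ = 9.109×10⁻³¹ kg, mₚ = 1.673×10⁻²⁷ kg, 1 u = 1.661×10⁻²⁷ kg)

B does no work; ΔKE = |q|E d.
½mv_f² = ½mv₀² + |q|Ed = ½(9.109×10⁻³¹)(5.42×10⁵)² + (1.602×10⁻¹⁹)(106)(0.432) ≈ 1.338×10⁻¹⁹ J + 7.336×10⁻¹⁸ J ≈ 7.470×10⁻¹⁸ J.
v_f = √(2·7.470×10⁻¹⁸/9.109×10⁻³¹) ≈ 4.05×10⁶ m/s.

v_f ≈ 4.05×10⁶ m/s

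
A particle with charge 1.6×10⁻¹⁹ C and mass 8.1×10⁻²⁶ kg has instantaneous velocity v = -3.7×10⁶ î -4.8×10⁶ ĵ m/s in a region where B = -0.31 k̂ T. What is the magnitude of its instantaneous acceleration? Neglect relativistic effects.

|a| ≈ 3.71×10¹² m/s²

v×B = (1.49×10⁶, -1.15×10⁶, 0) N/C.
F = q v×B = (1.6×10⁻¹⁹ C)·(1.49×10⁶, -1.15×10⁶, 0) = (2.38×10⁻¹³, -1.84×10⁻¹³, 0) N.
|a| = |F|/m = 3.006×10⁻¹³/8.1×10⁻²⁶ ≈ 3.71×10¹² m/s².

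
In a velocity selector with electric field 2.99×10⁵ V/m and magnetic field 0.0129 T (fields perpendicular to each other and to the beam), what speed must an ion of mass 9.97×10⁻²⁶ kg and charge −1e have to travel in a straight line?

v = 2.32×10⁷ m/s

Straight-line motion ⇒ electric and magnetic forces cancel, so E = vB.
v = E/B = 2.99×10⁵/0.0129 = 2.32×10⁷ m/s.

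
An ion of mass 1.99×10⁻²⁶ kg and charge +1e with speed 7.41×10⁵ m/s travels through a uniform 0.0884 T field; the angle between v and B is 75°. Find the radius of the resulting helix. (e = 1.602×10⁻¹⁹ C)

r ≈ 1.01 m

v⊥ = v sinθ = 7.41×10⁵·sin75° ≈ 7.158×10⁵ m/s.
r = m v⊥/(|q|B) = (1.99×10⁻²⁶)(7.158×10⁵)/((1.602×10⁻¹⁹)(0.0884)) ≈ 1.01 m.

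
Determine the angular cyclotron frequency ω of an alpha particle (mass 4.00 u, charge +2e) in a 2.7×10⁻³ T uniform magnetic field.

ω ≈ 1.3×10⁵ rad/s

ω = |q|B/m.
ω = (3.204×10⁻¹⁹)(2.7×10⁻³)/6.644×10⁻²⁷ ≈ 1.3×10⁵ rad/s.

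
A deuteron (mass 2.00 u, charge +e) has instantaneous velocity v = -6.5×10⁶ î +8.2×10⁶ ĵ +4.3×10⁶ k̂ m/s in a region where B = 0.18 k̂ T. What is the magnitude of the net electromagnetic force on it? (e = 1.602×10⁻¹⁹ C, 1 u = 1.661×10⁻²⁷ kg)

|F| ≈ 3.02×10⁻¹³ N

v×B = (1.48×10⁶, 1.17×10⁶, 0) N/C.
F = q v×B = (1.602×10⁻¹⁹ C)·(1.48×10⁶, 1.17×10⁶, 0) = (2.36×10⁻¹³, 1.87×10⁻¹³, 0) N.
|F| = 3.02×10⁻¹³ N.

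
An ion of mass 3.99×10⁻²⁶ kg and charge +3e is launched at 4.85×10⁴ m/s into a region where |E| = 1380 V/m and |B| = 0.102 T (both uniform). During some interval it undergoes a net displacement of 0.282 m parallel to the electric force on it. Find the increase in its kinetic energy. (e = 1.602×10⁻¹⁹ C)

The magnetic force is always ⟂ v and does no work; only the electric force changes KE.
ΔKE = F_E · d = |q|E d = (4.806×10⁻¹⁹)(1380)(0.282) ≈ 1.87×10⁻¹⁶ J.

ΔKE ≈ 1.87×10⁻¹⁶ J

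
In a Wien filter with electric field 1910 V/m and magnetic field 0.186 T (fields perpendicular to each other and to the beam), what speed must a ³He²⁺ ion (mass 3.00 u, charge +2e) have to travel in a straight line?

Zero net Lorentz force requires |qE| = |q v×B|, i.e. E = vB.
v = E/B = 1910/0.186 = 1.03×10⁴ m/s.

v = 1.03×10⁴ m/s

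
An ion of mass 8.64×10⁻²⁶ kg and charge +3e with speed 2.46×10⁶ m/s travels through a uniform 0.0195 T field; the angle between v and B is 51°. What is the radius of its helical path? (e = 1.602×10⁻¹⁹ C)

v⊥ = v sinθ = 2.46×10⁶·sin51° ≈ 1.912×10⁶ m/s.
r = m v⊥/(|q|B) = (8.64×10⁻²⁶)(1.912×10⁶)/((4.806×10⁻¹⁹)(0.0195)) ≈ 17.6 m.

r ≈ 17.6 m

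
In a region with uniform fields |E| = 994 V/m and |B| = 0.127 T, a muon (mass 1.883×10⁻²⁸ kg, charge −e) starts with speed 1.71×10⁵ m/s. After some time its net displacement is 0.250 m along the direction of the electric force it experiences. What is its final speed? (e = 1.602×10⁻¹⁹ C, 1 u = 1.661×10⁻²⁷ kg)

B does no work; ΔKE = |q|E d.
½mv_f² = ½mv₀² + |q|Ed = ½(1.883×10⁻²⁸)(1.71×10⁵)² + (1.602×10⁻¹⁹)(994)(0.250) ≈ 2.753×10⁻¹⁸ J + 3.981×10⁻¹⁷ J ≈ 4.256×10⁻¹⁷ J.
v_f = √(2·4.256×10⁻¹⁷/1.883×10⁻²⁸) ≈ 6.72×10⁵ m/s.

v_f ≈ 6.72×10⁵ m/s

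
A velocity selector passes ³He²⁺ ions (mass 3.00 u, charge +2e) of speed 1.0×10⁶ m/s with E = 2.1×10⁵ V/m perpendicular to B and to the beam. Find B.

Balance of forces in the selector: qE = qvB ⇒ B = E/v.
B = 2.1×10⁵/1.0×10⁶ = 0.21 T.

B = 0.21 T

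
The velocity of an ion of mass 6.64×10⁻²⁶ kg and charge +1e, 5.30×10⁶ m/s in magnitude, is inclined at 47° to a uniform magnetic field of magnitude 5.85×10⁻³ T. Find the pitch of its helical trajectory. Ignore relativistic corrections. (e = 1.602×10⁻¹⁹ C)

v∥ = v cosθ = 5.30×10⁶·cos47° ≈ 3.615×10⁶ m/s.
T = 2πm/(|q|B) = 2π(6.64×10⁻²⁶)/((1.602×10⁻¹⁹)(5.85×10⁻³)) ≈ 4.452×10⁻⁴ s.
pitch = v∥ T = (3.615×10⁶)(4.452×10⁻⁴) ≈ 1610 m.

p ≈ 1610 m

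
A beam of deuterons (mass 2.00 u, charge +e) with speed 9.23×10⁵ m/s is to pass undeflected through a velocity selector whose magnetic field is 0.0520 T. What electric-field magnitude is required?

For straight-line motion qE = qvB, so E = vB.
E = 9.23×10⁵ × 0.0520 = 4.80×10⁴ V/m.

E = 4.80×10⁴ V/m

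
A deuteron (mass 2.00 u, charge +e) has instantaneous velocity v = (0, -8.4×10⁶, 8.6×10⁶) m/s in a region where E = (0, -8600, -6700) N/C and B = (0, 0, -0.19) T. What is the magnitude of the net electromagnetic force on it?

v×B = (1.60×10⁶, 0, 0) N/C.
E + v×B = (1.60×10⁶, -8600, -6700) N/C.
F = q(E + v×B) = (1.602×10⁻¹⁹ C)·(1.60×10⁶, -8600, -6700) = (2.56×10⁻¹³, -1.38×10⁻¹⁵, -1.07×10⁻¹⁵) N.
|F| = 2.56×10⁻¹³ N.

|F| ≈ 2.56×10⁻¹³ N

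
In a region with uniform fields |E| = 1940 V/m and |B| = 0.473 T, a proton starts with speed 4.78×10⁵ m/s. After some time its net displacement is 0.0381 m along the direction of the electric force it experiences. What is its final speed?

B does no work; ΔKE = |q|E d.
½mv_f² = ½mv₀² + |q|Ed = ½(1.673×10⁻²⁷)(4.78×10⁵)² + (1.602×10⁻¹⁹)(1940)(0.0381) ≈ 1.911×10⁻¹⁶ J + 1.184×10⁻¹⁷ J ≈ 2.030×10⁻¹⁶ J.
v_f = √(2·2.030×10⁻¹⁶/1.673×10⁻²⁷) ≈ 4.93×10⁵ m/s.

v_f ≈ 4.93×10⁵ m/s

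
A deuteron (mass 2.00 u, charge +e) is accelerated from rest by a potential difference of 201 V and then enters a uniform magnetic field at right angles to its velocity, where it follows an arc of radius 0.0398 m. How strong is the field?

B ≈ 0.0725 T

v = √(2|q|V/m) = √(2·1.602×10⁻¹⁹·201/3.322×10⁻²⁷) ≈ 1.392×10⁵ m/s.
B = mv/(|q|r) = (3.322×10⁻²⁷)(1.392×10⁵)/((1.602×10⁻¹⁹)(0.0398)) ≈ 0.0725 T.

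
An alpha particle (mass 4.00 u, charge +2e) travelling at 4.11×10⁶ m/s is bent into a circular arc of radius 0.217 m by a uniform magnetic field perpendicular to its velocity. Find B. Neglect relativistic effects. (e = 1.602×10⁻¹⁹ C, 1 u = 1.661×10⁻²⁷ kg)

From |q|vB = mv²/r, B = mv/(|q|r).
B = (6.644×10⁻²⁷)(4.11×10⁶)/((3.204×10⁻¹⁹)(0.217)) ≈ 0.393 T.

B ≈ 0.393 T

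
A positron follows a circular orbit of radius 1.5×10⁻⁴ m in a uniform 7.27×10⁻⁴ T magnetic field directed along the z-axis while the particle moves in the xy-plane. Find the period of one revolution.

T ≈ 4.91×10⁻⁸ s

The cyclotron period depends only on m, q, B: T = 2πm/(|q|B).
T = 2π(9.109×10⁻³¹)/((1.602×10⁻¹⁹)(7.27×10⁻⁴)) ≈ 4.91×10⁻⁸ s.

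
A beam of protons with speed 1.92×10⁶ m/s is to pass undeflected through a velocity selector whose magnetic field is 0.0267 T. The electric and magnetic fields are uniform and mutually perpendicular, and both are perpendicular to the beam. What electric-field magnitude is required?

For straight-line motion qE = qvB, so E = vB.
E = 1.92×10⁶ × 0.0267 = 5.13×10⁴ V/m.

E = 5.13×10⁴ V/m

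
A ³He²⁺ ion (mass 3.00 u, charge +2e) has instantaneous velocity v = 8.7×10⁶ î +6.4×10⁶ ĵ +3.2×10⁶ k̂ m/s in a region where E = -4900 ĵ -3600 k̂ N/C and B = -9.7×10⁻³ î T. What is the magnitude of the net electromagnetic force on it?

|F| ≈ 2.20×10⁻¹⁴ N

v×B = (0, -3.10×10⁴, 6.21×10⁴) N/C.
E + v×B = (0, -3.59×10⁴, 5.85×10⁴) N/C.
F = q(E + v×B) = (3.204×10⁻¹⁹ C)·(0, -3.59×10⁴, 5.85×10⁴) = (0, -1.15×10⁻¹⁴, 1.87×10⁻¹⁴) N.
|F| = 2.20×10⁻¹⁴ N.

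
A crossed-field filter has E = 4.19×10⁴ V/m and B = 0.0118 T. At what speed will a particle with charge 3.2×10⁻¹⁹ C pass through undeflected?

v = 3.55×10⁶ m/s

Zero net Lorentz force requires |qE| = |q v×B|, i.e. E = vB.
v = E/B = 4.19×10⁴/0.0118 = 3.55×10⁶ m/s.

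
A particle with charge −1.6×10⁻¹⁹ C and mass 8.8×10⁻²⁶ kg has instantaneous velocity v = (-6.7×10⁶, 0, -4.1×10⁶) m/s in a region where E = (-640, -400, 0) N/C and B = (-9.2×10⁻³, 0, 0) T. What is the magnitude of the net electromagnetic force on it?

v×B = (0, 3.77×10⁴, 0) N/C.
E + v×B = (-640, 3.73×10⁴, 0) N/C.
F = q(E + v×B) = (−1.6×10⁻¹⁹ C)·(-640, 3.73×10⁴, 0) = (1.02×10⁻¹⁶, -5.97×10⁻¹⁵, 0) N.
|F| = 5.97×10⁻¹⁵ N.

|F| ≈ 5.97×10⁻¹⁵ N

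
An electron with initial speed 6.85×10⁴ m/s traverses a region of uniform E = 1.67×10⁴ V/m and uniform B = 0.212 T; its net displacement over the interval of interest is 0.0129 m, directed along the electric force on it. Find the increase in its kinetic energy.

The magnetic force is always ⟂ v and does no work; only the electric force changes KE.
ΔKE = F_E · d = |q|E d = (1.602×10⁻¹⁹)(1.67×10⁴)(0.0129) ≈ 3.45×10⁻¹⁷ J.

ΔKE ≈ 3.45×10⁻¹⁷ J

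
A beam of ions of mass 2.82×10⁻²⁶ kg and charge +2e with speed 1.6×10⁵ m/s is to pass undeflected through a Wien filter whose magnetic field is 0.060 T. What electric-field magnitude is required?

E = 9600 V/m

For straight-line motion qE = qvB, so E = vB.
E = 1.6×10⁵ × 0.060 = 9600 V/m.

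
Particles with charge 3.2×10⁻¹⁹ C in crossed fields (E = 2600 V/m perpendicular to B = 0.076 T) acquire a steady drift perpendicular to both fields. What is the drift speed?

v_d ≈ 3.4×10⁴ m/s

The steady drift has the magnetic force balancing the electric force, so v_d = E/B.
v_d = 2600/0.076 = 3.4×10⁴ m/s.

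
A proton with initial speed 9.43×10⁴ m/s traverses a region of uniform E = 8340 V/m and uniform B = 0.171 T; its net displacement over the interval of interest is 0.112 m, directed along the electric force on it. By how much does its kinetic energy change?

The magnetic force is always ⟂ v and does no work; only the electric force changes KE.
ΔKE = F_E · d = |q|E d = (1.602×10⁻¹⁹)(8340)(0.112) ≈ 1.50×10⁻¹⁶ J.

ΔKE ≈ 1.50×10⁻¹⁶ J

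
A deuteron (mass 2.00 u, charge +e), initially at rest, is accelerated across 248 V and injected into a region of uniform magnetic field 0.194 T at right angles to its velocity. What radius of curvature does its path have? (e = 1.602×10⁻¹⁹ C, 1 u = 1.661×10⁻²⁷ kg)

r ≈ 0.0165 m

Acceleration: |q|V = ½mv² ⇒ v = √(2|q|V/m) = √(2·1.602×10⁻¹⁹·248/3.322×10⁻²⁷) ≈ 1.547×10⁵ m/s.
In the field: r = mv/(|q|B) = (3.322×10⁻²⁷)(1.547×10⁵)/((1.602×10⁻¹⁹)(0.194)) ≈ 0.0165 m.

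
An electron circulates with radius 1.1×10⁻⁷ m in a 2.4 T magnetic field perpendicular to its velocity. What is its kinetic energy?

v = |q|Br/m, then KE = ½mv² = (qBr)²/(2m).
v = (1.602×10⁻¹⁹)(2.4)(1.1×10⁻⁷)/9.109×10⁻³¹ ≈ 4.643×10⁴ m/s.
KE = ½(9.109×10⁻³¹)(4.643×10⁴)² ≈ 9.8×10⁻²² J.

KE ≈ 9.8×10⁻²² J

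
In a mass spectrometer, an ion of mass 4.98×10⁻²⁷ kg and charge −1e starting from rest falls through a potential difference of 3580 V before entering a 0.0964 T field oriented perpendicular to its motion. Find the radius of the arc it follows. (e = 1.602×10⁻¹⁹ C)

r ≈ 0.155 m

Acceleration: |q|V = ½mv² ⇒ v = √(2|q|V/m) = √(2·1.602×10⁻¹⁹·3580/4.98×10⁻²⁷) ≈ 4.799×10⁵ m/s.
In the field: r = mv/(|q|B) = (4.98×10⁻²⁷)(4.799×10⁵)/((1.602×10⁻¹⁹)(0.0964)) ≈ 0.155 m.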